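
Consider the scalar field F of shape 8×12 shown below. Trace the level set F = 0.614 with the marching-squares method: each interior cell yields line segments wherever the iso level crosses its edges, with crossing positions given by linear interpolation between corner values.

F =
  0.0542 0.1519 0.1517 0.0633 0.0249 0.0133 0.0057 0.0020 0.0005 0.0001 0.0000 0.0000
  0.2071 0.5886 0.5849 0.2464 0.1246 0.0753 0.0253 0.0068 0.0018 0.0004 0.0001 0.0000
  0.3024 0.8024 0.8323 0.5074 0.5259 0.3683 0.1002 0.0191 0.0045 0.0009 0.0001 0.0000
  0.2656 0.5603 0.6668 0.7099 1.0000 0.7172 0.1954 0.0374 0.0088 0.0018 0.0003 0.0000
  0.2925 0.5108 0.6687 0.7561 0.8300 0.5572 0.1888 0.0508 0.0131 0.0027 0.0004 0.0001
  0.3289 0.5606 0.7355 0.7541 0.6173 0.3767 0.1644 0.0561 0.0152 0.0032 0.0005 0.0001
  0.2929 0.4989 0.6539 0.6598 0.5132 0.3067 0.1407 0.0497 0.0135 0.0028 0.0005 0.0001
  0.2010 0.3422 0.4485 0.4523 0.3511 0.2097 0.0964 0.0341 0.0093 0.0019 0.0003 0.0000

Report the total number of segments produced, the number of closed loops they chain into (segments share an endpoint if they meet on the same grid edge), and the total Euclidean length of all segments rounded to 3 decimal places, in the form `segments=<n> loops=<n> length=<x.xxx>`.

cell (1,0): code 0100 → (1.119,1.000)–(2.000,0.623)
cell (1,1): code 1100 → (1.118,2.000)–(1.119,1.000)
cell (1,2): code 1000 → (2.000,2.672)–(1.118,2.000)
cell (2,0): code 0010 → (2.000,0.623)–(2.778,1.000)
cell (2,1): code 0111 → (2.778,1.000)–(3.000,1.504)
cell (2,2): code 1101 → (2.526,3.000)–(2.000,2.672)
cell (2,3): code 1100 → (2.186,4.000)–(2.526,3.000)
cell (2,4): code 1100 → (2.704,5.000)–(2.186,4.000)
cell (2,5): code 1000 → (3.000,5.198)–(2.704,5.000)
cell (3,1): code 0110 → (3.000,1.504)–(4.000,1.654)
cell (3,4): code 1011 → (4.000,4.792)–(3.645,5.000)
cell (3,5): code 0001 → (3.645,5.000)–(3.000,5.198)
cell (4,1): code 0110 → (4.000,1.654)–(5.000,1.305)
cell (4,4): code 1001 → (5.000,4.014)–(4.000,4.792)
cell (5,1): code 0110 → (5.000,1.305)–(6.000,1.743)
cell (5,3): code 1011 → (6.000,3.312)–(5.032,4.000)
cell (5,4): code 0001 → (5.032,4.000)–(5.000,4.014)
cell (6,1): code 0010 → (6.000,1.743)–(6.194,2.000)
cell (6,2): code 0011 → (6.194,2.000)–(6.221,3.000)
cell (6,3): code 0001 → (6.221,3.000)–(6.000,3.312)
total: 20 segments, chained into 1 closed loop(s), length Σ = 16.083973

segments=20 loops=1 length=16.084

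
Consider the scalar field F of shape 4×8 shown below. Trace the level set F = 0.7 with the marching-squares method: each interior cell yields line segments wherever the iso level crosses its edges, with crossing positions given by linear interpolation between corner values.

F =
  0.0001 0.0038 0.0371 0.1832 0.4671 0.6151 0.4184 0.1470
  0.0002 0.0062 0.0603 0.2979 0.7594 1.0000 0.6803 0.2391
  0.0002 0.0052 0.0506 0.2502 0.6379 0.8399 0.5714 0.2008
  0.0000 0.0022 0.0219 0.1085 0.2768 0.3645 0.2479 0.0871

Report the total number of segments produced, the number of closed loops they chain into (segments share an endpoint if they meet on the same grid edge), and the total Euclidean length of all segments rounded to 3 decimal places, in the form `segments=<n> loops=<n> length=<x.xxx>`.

segments=8 loops=1 length=6.151

cell (0,3): code 0100 → (0.797,4.000)–(1.000,3.871)
cell (0,4): code 1100 → (0.221,5.000)–(0.797,4.000)
cell (0,5): code 1000 → (1.000,5.938)–(0.221,5.000)
cell (1,3): code 0010 → (1.000,3.871)–(1.489,4.000)
cell (1,4): code 0111 → (1.489,4.000)–(2.000,4.307)
cell (1,5): code 1001 → (2.000,5.521)–(1.000,5.938)
cell (2,4): code 0010 → (2.000,4.307)–(2.294,5.000)
cell (2,5): code 0001 → (2.294,5.000)–(2.000,5.521)
total: 8 segments, chained into 1 closed loop(s), length Σ = 6.151024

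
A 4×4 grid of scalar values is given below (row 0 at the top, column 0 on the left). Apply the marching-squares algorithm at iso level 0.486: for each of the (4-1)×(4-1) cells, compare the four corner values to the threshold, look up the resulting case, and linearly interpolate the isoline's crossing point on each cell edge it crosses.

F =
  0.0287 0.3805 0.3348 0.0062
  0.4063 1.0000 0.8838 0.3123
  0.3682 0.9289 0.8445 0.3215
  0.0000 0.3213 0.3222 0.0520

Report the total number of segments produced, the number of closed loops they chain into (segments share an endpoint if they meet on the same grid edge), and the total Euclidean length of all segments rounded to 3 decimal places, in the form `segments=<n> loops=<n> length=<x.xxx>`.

cell (0,0): code 0100 → (0.170,1.000)–(1.000,0.134)
cell (0,1): code 1100 → (0.275,2.000)–(0.170,1.000)
cell (0,2): code 1000 → (1.000,2.696)–(0.275,2.000)
cell (1,0): code 0110 → (1.000,0.134)–(2.000,0.210)
cell (1,2): code 1001 → (2.000,2.685)–(1.000,2.696)
cell (2,0): code 0010 → (2.000,0.210)–(2.729,1.000)
cell (2,1): code 0011 → (2.729,1.000)–(2.686,2.000)
cell (2,2): code 0001 → (2.686,2.000)–(2.000,2.685)
total: 8 segments, chained into 1 closed loop(s), length Σ = 8.258135

segments=8 loops=1 length=8.258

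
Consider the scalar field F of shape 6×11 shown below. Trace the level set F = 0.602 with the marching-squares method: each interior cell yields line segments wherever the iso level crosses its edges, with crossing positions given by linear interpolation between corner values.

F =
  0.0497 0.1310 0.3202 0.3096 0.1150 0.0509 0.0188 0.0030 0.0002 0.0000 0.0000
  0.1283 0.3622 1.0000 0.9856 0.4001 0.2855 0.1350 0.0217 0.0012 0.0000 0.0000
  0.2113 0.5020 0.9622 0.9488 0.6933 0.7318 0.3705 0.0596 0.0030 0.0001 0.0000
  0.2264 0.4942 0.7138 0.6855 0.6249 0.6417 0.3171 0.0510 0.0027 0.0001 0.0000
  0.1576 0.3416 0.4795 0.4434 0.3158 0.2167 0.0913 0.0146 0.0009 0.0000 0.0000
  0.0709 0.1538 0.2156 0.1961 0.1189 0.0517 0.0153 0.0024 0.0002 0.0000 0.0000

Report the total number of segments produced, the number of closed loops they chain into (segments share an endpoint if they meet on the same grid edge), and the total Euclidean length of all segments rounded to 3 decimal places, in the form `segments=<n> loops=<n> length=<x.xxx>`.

cell (0,1): code 0100 → (0.415,2.000)–(1.000,1.376)
cell (0,2): code 1100 → (0.433,3.000)–(0.415,2.000)
cell (0,3): code 1000 → (1.000,3.655)–(0.433,3.000)
cell (1,1): code 0110 → (1.000,1.376)–(2.000,1.217)
cell (1,3): code 1101 → (1.689,4.000)–(1.000,3.655)
cell (1,4): code 1100 → (1.709,5.000)–(1.689,4.000)
cell (1,5): code 1000 → (2.000,5.359)–(1.709,5.000)
cell (2,1): code 0110 → (2.000,1.217)–(3.000,1.491)
cell (2,5): code 1001 → (3.000,5.122)–(2.000,5.359)
cell (3,1): code 0010 → (3.000,1.491)–(3.477,2.000)
cell (3,2): code 0011 → (3.477,2.000)–(3.345,3.000)
cell (3,3): code 0011 → (3.345,3.000)–(3.074,4.000)
cell (3,4): code 0011 → (3.074,4.000)–(3.093,5.000)
cell (3,5): code 0001 → (3.093,5.000)–(3.000,5.122)
total: 14 segments, chained into 1 closed loop(s), length Σ = 11.928673

segments=14 loops=1 length=11.929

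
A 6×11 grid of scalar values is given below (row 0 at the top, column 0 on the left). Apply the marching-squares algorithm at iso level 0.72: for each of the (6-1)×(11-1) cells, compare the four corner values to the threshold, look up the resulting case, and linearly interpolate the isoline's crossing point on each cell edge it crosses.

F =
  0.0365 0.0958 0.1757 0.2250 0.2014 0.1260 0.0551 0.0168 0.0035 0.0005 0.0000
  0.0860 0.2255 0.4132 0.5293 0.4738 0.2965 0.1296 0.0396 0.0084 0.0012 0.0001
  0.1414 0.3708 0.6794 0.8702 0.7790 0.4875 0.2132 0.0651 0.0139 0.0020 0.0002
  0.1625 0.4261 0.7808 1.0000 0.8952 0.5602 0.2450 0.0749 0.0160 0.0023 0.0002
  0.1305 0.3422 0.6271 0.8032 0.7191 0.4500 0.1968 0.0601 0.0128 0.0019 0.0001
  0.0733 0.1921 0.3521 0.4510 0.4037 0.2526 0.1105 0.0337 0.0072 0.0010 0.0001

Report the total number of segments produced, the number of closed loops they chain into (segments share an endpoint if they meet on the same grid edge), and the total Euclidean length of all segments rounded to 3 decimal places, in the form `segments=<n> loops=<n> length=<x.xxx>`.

cell (1,2): code 0100 → (1.559,3.000)–(2.000,2.213)
cell (1,3): code 1100 → (1.807,4.000)–(1.559,3.000)
cell (1,4): code 1000 → (2.000,4.202)–(1.807,4.000)
cell (2,1): code 0100 → (2.400,2.000)–(3.000,1.829)
cell (2,2): code 1110 → (2.000,2.213)–(2.400,2.000)
cell (2,4): code 1001 → (3.000,4.523)–(2.000,4.202)
cell (3,1): code 0010 → (3.000,1.829)–(3.396,2.000)
cell (3,2): code 0111 → (3.396,2.000)–(4.000,2.528)
cell (3,3): code 1011 → (4.000,3.989)–(3.995,4.000)
cell (3,4): code 0001 → (3.995,4.000)–(3.000,4.523)
cell (4,2): code 0010 → (4.000,2.528)–(4.236,3.000)
cell (4,3): code 0001 → (4.236,3.000)–(4.000,3.989)
total: 12 segments, chained into 1 closed loop(s), length Σ = 8.253867

segments=12 loops=1 length=8.254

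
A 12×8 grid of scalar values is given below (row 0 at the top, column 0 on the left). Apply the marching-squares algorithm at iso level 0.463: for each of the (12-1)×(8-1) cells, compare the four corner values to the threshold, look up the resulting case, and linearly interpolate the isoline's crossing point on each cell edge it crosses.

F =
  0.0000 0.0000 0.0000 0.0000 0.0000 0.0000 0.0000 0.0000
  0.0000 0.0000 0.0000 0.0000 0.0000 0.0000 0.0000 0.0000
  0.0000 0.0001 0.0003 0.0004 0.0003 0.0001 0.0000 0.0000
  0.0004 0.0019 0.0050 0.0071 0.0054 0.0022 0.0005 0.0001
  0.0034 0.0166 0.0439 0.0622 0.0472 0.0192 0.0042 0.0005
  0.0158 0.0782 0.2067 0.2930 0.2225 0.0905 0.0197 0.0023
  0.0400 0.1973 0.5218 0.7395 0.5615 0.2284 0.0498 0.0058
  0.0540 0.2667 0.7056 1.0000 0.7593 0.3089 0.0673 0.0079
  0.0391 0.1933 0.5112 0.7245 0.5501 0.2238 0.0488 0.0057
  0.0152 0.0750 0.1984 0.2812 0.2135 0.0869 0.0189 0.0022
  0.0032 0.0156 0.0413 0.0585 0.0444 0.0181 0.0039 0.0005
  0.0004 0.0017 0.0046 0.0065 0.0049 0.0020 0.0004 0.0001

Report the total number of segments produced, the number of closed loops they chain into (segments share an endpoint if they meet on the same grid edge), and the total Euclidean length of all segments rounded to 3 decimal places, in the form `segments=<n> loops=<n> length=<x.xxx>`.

cell (5,1): code 0100 → (5.813,2.000)–(6.000,1.819)
cell (5,2): code 1100 → (5.381,3.000)–(5.813,2.000)
cell (5,3): code 1100 → (5.709,4.000)–(5.381,3.000)
cell (5,4): code 1000 → (6.000,4.296)–(5.709,4.000)
cell (6,1): code 0110 → (6.000,1.819)–(7.000,1.447)
cell (6,4): code 1001 → (7.000,4.658)–(6.000,4.296)
cell (7,1): code 0110 → (7.000,1.447)–(8.000,1.848)
cell (7,4): code 1001 → (8.000,4.267)–(7.000,4.658)
cell (8,1): code 0010 → (8.000,1.848)–(8.154,2.000)
cell (8,2): code 0011 → (8.154,2.000)–(8.590,3.000)
cell (8,3): code 0011 → (8.590,3.000)–(8.259,4.000)
cell (8,4): code 0001 → (8.259,4.000)–(8.000,4.267)
total: 12 segments, chained into 1 closed loop(s), length Σ = 9.830575

segments=12 loops=1 length=9.831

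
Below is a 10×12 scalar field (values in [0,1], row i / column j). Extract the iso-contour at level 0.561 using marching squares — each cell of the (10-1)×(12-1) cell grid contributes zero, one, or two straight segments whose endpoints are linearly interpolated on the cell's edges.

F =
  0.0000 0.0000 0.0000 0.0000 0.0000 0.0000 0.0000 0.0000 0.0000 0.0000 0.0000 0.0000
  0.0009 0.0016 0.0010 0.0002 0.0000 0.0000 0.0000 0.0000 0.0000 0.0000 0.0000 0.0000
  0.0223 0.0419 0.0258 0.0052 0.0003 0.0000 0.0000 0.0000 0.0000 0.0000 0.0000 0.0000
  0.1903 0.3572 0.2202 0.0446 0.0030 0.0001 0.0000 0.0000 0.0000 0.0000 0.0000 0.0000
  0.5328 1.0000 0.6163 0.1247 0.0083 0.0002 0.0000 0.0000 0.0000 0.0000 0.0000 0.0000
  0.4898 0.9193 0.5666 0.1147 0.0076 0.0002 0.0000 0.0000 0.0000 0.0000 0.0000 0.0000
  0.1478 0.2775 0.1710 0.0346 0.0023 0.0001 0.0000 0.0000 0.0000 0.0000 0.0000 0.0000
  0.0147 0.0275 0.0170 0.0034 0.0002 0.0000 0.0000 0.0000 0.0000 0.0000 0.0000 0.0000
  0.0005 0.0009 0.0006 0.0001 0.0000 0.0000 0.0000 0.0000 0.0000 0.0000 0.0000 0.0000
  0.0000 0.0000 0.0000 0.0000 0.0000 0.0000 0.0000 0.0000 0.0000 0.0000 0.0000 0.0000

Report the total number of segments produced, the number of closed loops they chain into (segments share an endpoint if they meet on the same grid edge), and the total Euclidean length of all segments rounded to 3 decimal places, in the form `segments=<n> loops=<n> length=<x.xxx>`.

segments=8 loops=1 length=6.651

cell (3,0): code 0100 → (3.317,1.000)–(4.000,0.060)
cell (3,1): code 1100 → (3.860,2.000)–(3.317,1.000)
cell (3,2): code 1000 → (4.000,2.112)–(3.860,2.000)
cell (4,0): code 0110 → (4.000,0.060)–(5.000,0.166)
cell (4,2): code 1001 → (5.000,2.012)–(4.000,2.112)
cell (5,0): code 0010 → (5.000,0.166)–(5.558,1.000)
cell (5,1): code 0011 → (5.558,1.000)–(5.014,2.000)
cell (5,2): code 0001 → (5.014,2.000)–(5.000,2.012)
total: 8 segments, chained into 1 closed loop(s), length Σ = 6.650573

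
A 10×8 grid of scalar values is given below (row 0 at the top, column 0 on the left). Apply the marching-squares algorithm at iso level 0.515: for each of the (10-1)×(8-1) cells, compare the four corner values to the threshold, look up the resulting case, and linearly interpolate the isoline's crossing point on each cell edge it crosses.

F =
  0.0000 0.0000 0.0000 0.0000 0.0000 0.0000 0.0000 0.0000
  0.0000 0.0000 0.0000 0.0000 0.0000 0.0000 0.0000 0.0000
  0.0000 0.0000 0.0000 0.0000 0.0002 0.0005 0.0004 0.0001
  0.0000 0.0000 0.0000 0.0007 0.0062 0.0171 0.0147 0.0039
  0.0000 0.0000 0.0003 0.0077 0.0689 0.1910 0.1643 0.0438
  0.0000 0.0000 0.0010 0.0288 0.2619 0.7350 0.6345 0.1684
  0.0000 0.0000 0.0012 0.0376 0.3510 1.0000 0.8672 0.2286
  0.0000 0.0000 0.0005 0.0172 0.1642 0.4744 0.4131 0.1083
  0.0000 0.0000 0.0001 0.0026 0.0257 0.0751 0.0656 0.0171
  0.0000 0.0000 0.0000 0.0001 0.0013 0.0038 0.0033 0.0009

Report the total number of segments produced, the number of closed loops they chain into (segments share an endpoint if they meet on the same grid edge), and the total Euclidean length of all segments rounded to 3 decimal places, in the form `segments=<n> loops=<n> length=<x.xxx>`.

cell (4,4): code 0100 → (4.596,5.000)–(5.000,4.535)
cell (4,5): code 1100 → (4.746,6.000)–(4.596,5.000)
cell (4,6): code 1000 → (5.000,6.256)–(4.746,6.000)
cell (5,4): code 0110 → (5.000,4.535)–(6.000,4.253)
cell (5,6): code 1001 → (6.000,6.552)–(5.000,6.256)
cell (6,4): code 0010 → (6.000,4.253)–(6.923,5.000)
cell (6,5): code 0011 → (6.923,5.000)–(6.776,6.000)
cell (6,6): code 0001 → (6.776,6.000)–(6.000,6.552)
total: 8 segments, chained into 1 closed loop(s), length Σ = 7.220099

segments=8 loops=1 length=7.220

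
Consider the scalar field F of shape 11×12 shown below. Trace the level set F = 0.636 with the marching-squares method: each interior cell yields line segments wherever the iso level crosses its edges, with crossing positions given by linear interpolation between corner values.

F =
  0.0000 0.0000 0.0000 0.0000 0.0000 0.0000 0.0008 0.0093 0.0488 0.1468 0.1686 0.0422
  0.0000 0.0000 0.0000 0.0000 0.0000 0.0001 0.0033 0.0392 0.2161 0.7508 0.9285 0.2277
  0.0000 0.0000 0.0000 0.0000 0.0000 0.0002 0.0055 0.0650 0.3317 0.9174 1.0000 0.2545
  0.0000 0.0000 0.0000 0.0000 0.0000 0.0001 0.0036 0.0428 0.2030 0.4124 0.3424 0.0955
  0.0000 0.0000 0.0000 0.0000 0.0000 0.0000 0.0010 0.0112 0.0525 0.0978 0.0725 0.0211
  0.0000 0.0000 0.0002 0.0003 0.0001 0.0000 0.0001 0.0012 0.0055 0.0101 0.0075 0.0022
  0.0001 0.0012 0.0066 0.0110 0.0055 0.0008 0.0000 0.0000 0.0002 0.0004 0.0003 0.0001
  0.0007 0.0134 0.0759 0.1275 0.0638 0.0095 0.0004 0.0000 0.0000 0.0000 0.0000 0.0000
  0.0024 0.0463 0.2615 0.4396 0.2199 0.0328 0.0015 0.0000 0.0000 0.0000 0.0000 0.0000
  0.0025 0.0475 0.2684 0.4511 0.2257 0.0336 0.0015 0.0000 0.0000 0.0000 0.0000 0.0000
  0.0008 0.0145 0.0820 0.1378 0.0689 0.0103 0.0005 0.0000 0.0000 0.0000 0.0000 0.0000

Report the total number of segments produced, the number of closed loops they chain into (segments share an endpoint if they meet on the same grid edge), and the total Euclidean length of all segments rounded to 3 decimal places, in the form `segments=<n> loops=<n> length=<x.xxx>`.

segments=8 loops=1 length=6.384

cell (0,8): code 0100 → (0.810,9.000)–(1.000,8.785)
cell (0,9): code 1100 → (0.615,10.000)–(0.810,9.000)
cell (0,10): code 1000 → (1.000,10.417)–(0.615,10.000)
cell (1,8): code 0110 → (1.000,8.785)–(2.000,8.520)
cell (1,10): code 1001 → (2.000,10.488)–(1.000,10.417)
cell (2,8): code 0010 → (2.000,8.520)–(2.557,9.000)
cell (2,9): code 0011 → (2.557,9.000)–(2.554,10.000)
cell (2,10): code 0001 → (2.554,10.000)–(2.000,10.488)
total: 8 segments, chained into 1 closed loop(s), length Σ = 6.384407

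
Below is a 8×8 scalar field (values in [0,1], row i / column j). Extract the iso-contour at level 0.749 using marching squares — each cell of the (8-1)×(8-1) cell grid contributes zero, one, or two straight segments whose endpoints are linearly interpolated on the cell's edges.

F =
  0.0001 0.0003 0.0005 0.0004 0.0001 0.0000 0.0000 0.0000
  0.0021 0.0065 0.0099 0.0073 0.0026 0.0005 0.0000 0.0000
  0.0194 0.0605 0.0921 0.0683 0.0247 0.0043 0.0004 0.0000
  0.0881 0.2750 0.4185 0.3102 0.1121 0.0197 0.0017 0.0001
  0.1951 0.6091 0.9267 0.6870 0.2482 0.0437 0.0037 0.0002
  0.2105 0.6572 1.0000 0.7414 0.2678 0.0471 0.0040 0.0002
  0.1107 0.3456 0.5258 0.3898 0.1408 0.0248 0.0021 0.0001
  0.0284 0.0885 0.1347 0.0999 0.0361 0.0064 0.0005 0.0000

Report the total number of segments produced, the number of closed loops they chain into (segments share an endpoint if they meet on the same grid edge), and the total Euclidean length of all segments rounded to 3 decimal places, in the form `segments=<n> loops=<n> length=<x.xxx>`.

segments=6 loops=1 length=5.529

cell (3,1): code 0100 → (3.650,2.000)–(4.000,1.440)
cell (3,2): code 1000 → (4.000,2.741)–(3.650,2.000)
cell (4,1): code 0110 → (4.000,1.440)–(5.000,1.268)
cell (4,2): code 1001 → (5.000,2.971)–(4.000,2.741)
cell (5,1): code 0010 → (5.000,1.268)–(5.529,2.000)
cell (5,2): code 0001 → (5.529,2.000)–(5.000,2.971)
total: 6 segments, chained into 1 closed loop(s), length Σ = 5.529250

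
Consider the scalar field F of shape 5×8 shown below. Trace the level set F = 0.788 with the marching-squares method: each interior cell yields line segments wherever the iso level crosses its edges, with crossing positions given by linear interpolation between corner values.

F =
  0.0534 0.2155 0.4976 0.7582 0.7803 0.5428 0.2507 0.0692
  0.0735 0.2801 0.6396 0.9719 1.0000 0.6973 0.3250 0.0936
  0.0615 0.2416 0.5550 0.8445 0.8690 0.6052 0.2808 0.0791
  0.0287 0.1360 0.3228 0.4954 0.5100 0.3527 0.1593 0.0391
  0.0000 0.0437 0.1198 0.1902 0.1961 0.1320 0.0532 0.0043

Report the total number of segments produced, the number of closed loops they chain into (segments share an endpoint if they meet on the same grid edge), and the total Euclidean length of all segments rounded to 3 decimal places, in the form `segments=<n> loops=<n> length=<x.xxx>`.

cell (0,2): code 0100 → (0.139,3.000)–(1.000,2.447)
cell (0,3): code 1100 → (0.035,4.000)–(0.139,3.000)
cell (0,4): code 1000 → (1.000,4.700)–(0.035,4.000)
cell (1,2): code 0110 → (1.000,2.447)–(2.000,2.805)
cell (1,4): code 1001 → (2.000,4.307)–(1.000,4.700)
cell (2,2): code 0010 → (2.000,2.805)–(2.162,3.000)
cell (2,3): code 0011 → (2.162,3.000)–(2.226,4.000)
cell (2,4): code 0001 → (2.226,4.000)–(2.000,4.307)
total: 8 segments, chained into 1 closed loop(s), length Σ = 6.994313

segments=8 loops=1 length=6.994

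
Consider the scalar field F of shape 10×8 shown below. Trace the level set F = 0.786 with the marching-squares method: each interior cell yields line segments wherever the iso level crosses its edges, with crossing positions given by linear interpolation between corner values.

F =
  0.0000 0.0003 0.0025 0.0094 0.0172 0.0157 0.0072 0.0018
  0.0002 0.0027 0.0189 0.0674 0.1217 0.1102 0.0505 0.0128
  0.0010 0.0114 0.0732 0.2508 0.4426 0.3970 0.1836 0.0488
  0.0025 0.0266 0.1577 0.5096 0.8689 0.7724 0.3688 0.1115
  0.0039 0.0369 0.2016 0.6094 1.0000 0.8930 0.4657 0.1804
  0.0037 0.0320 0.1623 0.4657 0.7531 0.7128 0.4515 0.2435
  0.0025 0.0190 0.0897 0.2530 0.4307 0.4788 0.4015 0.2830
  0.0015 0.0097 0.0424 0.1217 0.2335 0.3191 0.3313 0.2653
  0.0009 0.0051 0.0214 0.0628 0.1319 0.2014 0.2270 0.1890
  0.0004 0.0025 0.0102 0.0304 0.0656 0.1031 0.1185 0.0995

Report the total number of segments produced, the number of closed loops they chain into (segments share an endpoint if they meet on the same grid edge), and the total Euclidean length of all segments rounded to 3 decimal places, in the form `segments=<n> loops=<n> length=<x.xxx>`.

cell (2,3): code 0100 → (2.806,4.000)–(3.000,3.769)
cell (2,4): code 1000 → (3.000,4.859)–(2.806,4.000)
cell (3,3): code 0110 → (3.000,3.769)–(4.000,3.452)
cell (3,4): code 1101 → (3.113,5.000)–(3.000,4.859)
cell (3,5): code 1000 → (4.000,5.250)–(3.113,5.000)
cell (4,3): code 0010 → (4.000,3.452)–(4.867,4.000)
cell (4,4): code 0011 → (4.867,4.000)–(4.594,5.000)
cell (4,5): code 0001 → (4.594,5.000)–(4.000,5.250)
total: 8 segments, chained into 1 closed loop(s), length Σ = 6.040422

segments=8 loops=1 length=6.040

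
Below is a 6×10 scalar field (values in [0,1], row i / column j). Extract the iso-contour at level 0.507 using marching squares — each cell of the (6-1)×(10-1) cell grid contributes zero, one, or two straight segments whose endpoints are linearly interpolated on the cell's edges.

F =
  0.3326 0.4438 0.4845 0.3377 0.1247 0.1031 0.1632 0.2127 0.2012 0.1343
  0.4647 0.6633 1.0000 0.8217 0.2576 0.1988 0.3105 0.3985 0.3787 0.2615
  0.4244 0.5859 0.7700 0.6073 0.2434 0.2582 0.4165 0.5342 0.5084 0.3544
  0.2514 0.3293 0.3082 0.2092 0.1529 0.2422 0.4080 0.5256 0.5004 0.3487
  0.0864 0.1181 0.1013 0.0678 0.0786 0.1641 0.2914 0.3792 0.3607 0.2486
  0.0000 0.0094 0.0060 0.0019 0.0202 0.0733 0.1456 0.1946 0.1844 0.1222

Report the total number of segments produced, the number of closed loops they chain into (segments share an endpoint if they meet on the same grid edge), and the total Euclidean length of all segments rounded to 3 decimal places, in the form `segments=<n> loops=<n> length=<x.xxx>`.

segments=18 loops=2 length=13.443

cell (0,0): code 0100 → (0.288,1.000)–(1.000,0.213)
cell (0,1): code 1100 → (0.044,2.000)–(0.288,1.000)
cell (0,2): code 1100 → (0.350,3.000)–(0.044,2.000)
cell (0,3): code 1000 → (1.000,3.558)–(0.350,3.000)
cell (1,0): code 0110 → (1.000,0.213)–(2.000,0.511)
cell (1,3): code 1001 → (2.000,3.276)–(1.000,3.558)
cell (1,6): code 0100 → (1.800,7.000)–(2.000,6.769)
cell (1,7): code 1100 → (1.989,8.000)–(1.800,7.000)
cell (1,8): code 1000 → (2.000,8.009)–(1.989,8.000)
cell (2,0): code 0010 → (2.000,0.511)–(2.307,1.000)
cell (2,1): code 0011 → (2.307,1.000)–(2.570,2.000)
cell (2,2): code 0011 → (2.570,2.000)–(2.252,3.000)
cell (2,3): code 0001 → (2.252,3.000)–(2.000,3.276)
cell (2,6): code 0110 → (2.000,6.769)–(3.000,6.842)
cell (2,7): code 1011 → (3.000,7.738)–(2.175,8.000)
cell (2,8): code 0001 → (2.175,8.000)–(2.000,8.009)
cell (3,6): code 0010 → (3.000,6.842)–(3.127,7.000)
cell (3,7): code 0001 → (3.127,7.000)–(3.000,7.738)
total: 18 segments, chained into 2 closed loop(s), length Σ = 13.442739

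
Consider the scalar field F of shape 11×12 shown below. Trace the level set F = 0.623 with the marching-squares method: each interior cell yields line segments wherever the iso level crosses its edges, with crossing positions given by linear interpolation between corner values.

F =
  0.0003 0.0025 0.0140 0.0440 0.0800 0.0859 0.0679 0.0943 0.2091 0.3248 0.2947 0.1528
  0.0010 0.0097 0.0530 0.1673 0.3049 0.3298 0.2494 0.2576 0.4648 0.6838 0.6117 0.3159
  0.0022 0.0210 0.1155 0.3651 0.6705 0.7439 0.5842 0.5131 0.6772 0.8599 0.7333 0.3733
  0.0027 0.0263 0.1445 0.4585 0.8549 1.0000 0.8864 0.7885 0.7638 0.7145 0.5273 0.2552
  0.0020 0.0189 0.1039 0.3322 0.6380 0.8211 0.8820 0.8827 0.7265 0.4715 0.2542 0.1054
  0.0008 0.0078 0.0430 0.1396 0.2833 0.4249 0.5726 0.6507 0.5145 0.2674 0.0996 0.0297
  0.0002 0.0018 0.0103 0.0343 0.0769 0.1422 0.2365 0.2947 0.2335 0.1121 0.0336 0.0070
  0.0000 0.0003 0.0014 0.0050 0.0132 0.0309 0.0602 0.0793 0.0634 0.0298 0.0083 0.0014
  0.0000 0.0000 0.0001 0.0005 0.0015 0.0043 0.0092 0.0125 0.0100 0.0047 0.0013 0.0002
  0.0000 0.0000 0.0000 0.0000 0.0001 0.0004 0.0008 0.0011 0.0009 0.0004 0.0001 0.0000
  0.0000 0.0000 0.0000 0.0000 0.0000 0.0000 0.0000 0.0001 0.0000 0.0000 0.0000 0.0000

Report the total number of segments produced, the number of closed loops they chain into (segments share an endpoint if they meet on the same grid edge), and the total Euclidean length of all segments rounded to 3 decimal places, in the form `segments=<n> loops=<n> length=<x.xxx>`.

cell (0,8): code 0100 → (0.831,9.000)–(1.000,8.722)
cell (0,9): code 1000 → (1.000,9.843)–(0.831,9.000)
cell (1,3): code 0100 → (1.870,4.000)–(2.000,3.844)
cell (1,4): code 1100 → (1.708,5.000)–(1.870,4.000)
cell (1,5): code 1000 → (2.000,5.757)–(1.708,5.000)
cell (1,7): code 0100 → (1.745,8.000)–(2.000,7.670)
cell (1,8): code 1110 → (1.000,8.722)–(1.745,8.000)
cell (1,9): code 1101 → (1.093,10.000)–(1.000,9.843)
cell (1,10): code 1000 → (2.000,10.306)–(1.093,10.000)
cell (2,3): code 0110 → (2.000,3.844)–(3.000,3.415)
cell (2,5): code 1101 → (2.128,6.000)–(2.000,5.757)
cell (2,6): code 1100 → (2.399,7.000)–(2.128,6.000)
cell (2,7): code 1110 → (2.000,7.670)–(2.399,7.000)
cell (2,9): code 1011 → (3.000,9.489)–(2.535,10.000)
cell (2,10): code 0001 → (2.535,10.000)–(2.000,10.306)
cell (3,3): code 0110 → (3.000,3.415)–(4.000,3.951)
cell (3,8): code 1011 → (4.000,8.406)–(3.377,9.000)
cell (3,9): code 0001 → (3.377,9.000)–(3.000,9.489)
cell (4,3): code 0010 → (4.000,3.951)–(4.042,4.000)
cell (4,4): code 0011 → (4.042,4.000)–(4.500,5.000)
cell (4,5): code 0011 → (4.500,5.000)–(4.837,6.000)
cell (4,6): code 0111 → (4.837,6.000)–(5.000,6.645)
cell (4,7): code 1011 → (5.000,7.203)–(4.488,8.000)
cell (4,8): code 0001 → (4.488,8.000)–(4.000,8.406)
cell (5,6): code 0010 → (5.000,6.645)–(5.078,7.000)
cell (5,7): code 0001 → (5.078,7.000)–(5.000,7.203)
total: 26 segments, chained into 1 closed loop(s), length Σ = 17.954154

segments=26 loops=1 length=17.954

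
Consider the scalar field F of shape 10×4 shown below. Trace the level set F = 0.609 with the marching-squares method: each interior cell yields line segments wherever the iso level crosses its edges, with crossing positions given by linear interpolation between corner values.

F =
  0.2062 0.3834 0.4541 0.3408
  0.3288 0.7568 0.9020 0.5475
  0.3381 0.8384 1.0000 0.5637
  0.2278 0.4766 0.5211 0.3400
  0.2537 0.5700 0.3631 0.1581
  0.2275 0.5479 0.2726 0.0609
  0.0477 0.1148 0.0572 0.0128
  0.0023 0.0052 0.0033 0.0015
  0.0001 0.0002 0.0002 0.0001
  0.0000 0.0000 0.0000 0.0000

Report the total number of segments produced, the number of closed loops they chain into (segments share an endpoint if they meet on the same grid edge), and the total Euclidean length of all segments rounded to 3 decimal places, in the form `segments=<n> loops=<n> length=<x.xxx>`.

cell (0,0): code 0100 → (0.604,1.000)–(1.000,0.655)
cell (0,1): code 1100 → (0.346,2.000)–(0.604,1.000)
cell (0,2): code 1000 → (1.000,2.827)–(0.346,2.000)
cell (1,0): code 0110 → (1.000,0.655)–(2.000,0.541)
cell (1,2): code 1001 → (2.000,2.896)–(1.000,2.827)
cell (2,0): code 0010 → (2.000,0.541)–(2.634,1.000)
cell (2,1): code 0011 → (2.634,1.000)–(2.816,2.000)
cell (2,2): code 0001 → (2.816,2.000)–(2.000,2.896)
total: 8 segments, chained into 1 closed loop(s), length Σ = 7.632291

segments=8 loops=1 length=7.632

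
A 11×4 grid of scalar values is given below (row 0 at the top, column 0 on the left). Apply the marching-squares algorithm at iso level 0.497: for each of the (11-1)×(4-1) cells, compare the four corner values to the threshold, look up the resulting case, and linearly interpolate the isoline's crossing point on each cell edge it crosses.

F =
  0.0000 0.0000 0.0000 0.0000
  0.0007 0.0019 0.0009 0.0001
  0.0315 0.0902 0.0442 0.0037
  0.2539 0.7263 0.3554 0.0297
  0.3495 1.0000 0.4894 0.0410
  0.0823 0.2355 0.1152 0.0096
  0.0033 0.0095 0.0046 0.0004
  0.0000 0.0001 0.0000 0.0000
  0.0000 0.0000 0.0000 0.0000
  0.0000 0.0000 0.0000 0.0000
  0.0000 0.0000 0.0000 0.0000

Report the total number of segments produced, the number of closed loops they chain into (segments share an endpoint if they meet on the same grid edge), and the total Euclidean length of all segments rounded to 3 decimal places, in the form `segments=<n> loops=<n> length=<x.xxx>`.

cell (2,0): code 0100 → (2.640,1.000)–(3.000,0.515)
cell (2,1): code 1000 → (3.000,1.618)–(2.640,1.000)
cell (3,0): code 0110 → (3.000,0.515)–(4.000,0.227)
cell (3,1): code 1001 → (4.000,1.985)–(3.000,1.618)
cell (4,0): code 0010 → (4.000,0.227)–(4.658,1.000)
cell (4,1): code 0001 → (4.658,1.000)–(4.000,1.985)
total: 6 segments, chained into 1 closed loop(s), length Σ = 5.625957

segments=6 loops=1 length=5.626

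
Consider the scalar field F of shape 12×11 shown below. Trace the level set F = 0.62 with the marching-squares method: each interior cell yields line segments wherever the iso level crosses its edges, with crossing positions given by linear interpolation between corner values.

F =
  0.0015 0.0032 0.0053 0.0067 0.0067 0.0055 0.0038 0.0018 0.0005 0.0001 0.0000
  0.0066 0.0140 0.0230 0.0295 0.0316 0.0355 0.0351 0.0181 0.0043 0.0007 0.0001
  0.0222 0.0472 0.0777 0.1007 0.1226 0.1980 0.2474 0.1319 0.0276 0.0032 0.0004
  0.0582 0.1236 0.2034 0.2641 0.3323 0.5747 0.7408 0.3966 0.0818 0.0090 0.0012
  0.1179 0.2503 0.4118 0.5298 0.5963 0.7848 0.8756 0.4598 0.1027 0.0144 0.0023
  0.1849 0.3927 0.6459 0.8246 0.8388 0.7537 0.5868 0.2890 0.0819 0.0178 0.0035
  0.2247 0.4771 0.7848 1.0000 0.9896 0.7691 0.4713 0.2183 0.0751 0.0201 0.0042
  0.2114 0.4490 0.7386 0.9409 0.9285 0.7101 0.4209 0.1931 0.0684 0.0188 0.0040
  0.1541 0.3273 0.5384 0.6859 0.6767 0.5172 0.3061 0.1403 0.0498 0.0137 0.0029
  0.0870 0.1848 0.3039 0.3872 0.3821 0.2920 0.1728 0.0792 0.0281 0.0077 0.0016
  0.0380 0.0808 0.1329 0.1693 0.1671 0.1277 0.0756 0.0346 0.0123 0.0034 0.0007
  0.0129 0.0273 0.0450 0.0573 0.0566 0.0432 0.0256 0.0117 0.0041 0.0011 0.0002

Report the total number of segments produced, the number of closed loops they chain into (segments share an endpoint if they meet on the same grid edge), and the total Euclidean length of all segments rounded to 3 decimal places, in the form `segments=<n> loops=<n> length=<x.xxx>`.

segments=22 loops=1 length=16.416

cell (2,5): code 0100 → (2.755,6.000)–(3.000,5.273)
cell (2,6): code 1000 → (3.000,6.351)–(2.755,6.000)
cell (3,4): code 0100 → (3.216,5.000)–(4.000,4.126)
cell (3,5): code 1110 → (3.000,5.273)–(3.216,5.000)
cell (3,6): code 1001 → (4.000,6.615)–(3.000,6.351)
cell (4,1): code 0100 → (4.889,2.000)–(5.000,1.898)
cell (4,2): code 1100 → (4.306,3.000)–(4.889,2.000)
cell (4,3): code 1100 → (4.098,4.000)–(4.306,3.000)
cell (4,4): code 1110 → (4.000,4.126)–(4.098,4.000)
cell (4,5): code 1011 → (5.000,5.801)–(4.885,6.000)
cell (4,6): code 0001 → (4.885,6.000)–(4.000,6.615)
cell (5,1): code 0110 → (5.000,1.898)–(6.000,1.464)
cell (5,5): code 1001 → (6.000,5.501)–(5.000,5.801)
cell (6,1): code 0110 → (6.000,1.464)–(7.000,1.590)
cell (6,5): code 1001 → (7.000,5.312)–(6.000,5.501)
cell (7,1): code 0010 → (7.000,1.590)–(7.592,2.000)
cell (7,2): code 0111 → (7.592,2.000)–(8.000,2.553)
cell (7,4): code 1011 → (8.000,4.355)–(7.467,5.000)
cell (7,5): code 0001 → (7.467,5.000)–(7.000,5.312)
cell (8,2): code 0010 → (8.000,2.553)–(8.221,3.000)
cell (8,3): code 0011 → (8.221,3.000)–(8.192,4.000)
cell (8,4): code 0001 → (8.192,4.000)–(8.000,4.355)
total: 22 segments, chained into 1 closed loop(s), length Σ = 16.415808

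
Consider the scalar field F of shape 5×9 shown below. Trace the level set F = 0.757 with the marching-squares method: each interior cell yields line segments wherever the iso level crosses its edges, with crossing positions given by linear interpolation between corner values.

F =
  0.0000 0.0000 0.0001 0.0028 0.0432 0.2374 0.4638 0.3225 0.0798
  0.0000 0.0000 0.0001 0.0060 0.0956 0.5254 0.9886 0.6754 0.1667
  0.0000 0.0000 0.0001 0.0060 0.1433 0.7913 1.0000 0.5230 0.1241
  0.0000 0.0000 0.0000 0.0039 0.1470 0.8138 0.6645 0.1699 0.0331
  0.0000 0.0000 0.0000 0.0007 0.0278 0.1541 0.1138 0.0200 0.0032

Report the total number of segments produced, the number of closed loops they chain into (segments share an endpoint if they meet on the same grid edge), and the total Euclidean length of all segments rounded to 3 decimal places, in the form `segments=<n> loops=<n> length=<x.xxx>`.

segments=10 loops=1 length=6.773

cell (0,5): code 0100 → (0.559,6.000)–(1.000,5.500)
cell (0,6): code 1000 → (1.000,6.739)–(0.559,6.000)
cell (1,4): code 0100 → (1.871,5.000)–(2.000,4.947)
cell (1,5): code 1110 → (1.000,5.500)–(1.871,5.000)
cell (1,6): code 1001 → (2.000,6.509)–(1.000,6.739)
cell (2,4): code 0110 → (2.000,4.947)–(3.000,4.915)
cell (2,5): code 1011 → (3.000,5.380)–(2.724,6.000)
cell (2,6): code 0001 → (2.724,6.000)–(2.000,6.509)
cell (3,4): code 0010 → (3.000,4.915)–(3.086,5.000)
cell (3,5): code 0001 → (3.086,5.000)–(3.000,5.380)
total: 10 segments, chained into 1 closed loop(s), length Σ = 6.773245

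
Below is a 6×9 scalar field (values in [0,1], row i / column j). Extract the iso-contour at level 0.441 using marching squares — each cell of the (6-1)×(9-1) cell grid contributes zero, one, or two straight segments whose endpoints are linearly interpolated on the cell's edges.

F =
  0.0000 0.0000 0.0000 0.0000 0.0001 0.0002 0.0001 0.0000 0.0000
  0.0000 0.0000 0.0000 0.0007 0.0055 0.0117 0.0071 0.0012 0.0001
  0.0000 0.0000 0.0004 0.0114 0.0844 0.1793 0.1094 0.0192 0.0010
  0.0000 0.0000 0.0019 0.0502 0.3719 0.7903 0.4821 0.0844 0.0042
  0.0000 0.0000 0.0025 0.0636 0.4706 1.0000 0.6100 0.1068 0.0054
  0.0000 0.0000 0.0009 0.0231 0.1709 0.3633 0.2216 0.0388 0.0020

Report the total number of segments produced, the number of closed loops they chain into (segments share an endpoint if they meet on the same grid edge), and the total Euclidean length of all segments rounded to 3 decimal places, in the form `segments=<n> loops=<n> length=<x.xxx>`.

cell (2,4): code 0100 → (2.428,5.000)–(3.000,4.165)
cell (2,5): code 1100 → (2.890,6.000)–(2.428,5.000)
cell (2,6): code 1000 → (3.000,6.103)–(2.890,6.000)
cell (3,3): code 0100 → (3.700,4.000)–(4.000,3.927)
cell (3,4): code 1110 → (3.000,4.165)–(3.700,4.000)
cell (3,6): code 1001 → (4.000,6.336)–(3.000,6.103)
cell (4,3): code 0010 → (4.000,3.927)–(4.099,4.000)
cell (4,4): code 0011 → (4.099,4.000)–(4.878,5.000)
cell (4,5): code 0011 → (4.878,5.000)–(4.435,6.000)
cell (4,6): code 0001 → (4.435,6.000)–(4.000,6.336)
total: 10 segments, chained into 1 closed loop(s), length Σ = 7.352573

segments=10 loops=1 length=7.353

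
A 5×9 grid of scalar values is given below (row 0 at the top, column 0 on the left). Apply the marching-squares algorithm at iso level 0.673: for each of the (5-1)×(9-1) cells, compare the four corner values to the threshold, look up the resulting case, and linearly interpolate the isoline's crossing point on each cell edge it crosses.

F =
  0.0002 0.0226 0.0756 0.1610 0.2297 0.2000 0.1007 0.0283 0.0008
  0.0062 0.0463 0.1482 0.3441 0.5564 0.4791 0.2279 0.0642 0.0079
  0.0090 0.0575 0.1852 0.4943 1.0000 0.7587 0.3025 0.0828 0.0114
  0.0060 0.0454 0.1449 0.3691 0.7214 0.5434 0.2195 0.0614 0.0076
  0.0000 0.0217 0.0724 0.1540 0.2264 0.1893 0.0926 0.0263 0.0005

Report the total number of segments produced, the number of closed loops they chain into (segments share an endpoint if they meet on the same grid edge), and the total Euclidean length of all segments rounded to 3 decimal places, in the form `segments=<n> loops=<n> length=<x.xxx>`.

cell (1,3): code 0100 → (1.263,4.000)–(2.000,3.353)
cell (1,4): code 1100 → (1.693,5.000)–(1.263,4.000)
cell (1,5): code 1000 → (2.000,5.188)–(1.693,5.000)
cell (2,3): code 0110 → (2.000,3.353)–(3.000,3.863)
cell (2,4): code 1011 → (3.000,4.272)–(2.398,5.000)
cell (2,5): code 0001 → (2.398,5.000)–(2.000,5.188)
cell (3,3): code 0010 → (3.000,3.863)–(3.098,4.000)
cell (3,4): code 0001 → (3.098,4.000)–(3.000,4.272)
total: 8 segments, chained into 1 closed loop(s), length Σ = 5.393485

segments=8 loops=1 length=5.393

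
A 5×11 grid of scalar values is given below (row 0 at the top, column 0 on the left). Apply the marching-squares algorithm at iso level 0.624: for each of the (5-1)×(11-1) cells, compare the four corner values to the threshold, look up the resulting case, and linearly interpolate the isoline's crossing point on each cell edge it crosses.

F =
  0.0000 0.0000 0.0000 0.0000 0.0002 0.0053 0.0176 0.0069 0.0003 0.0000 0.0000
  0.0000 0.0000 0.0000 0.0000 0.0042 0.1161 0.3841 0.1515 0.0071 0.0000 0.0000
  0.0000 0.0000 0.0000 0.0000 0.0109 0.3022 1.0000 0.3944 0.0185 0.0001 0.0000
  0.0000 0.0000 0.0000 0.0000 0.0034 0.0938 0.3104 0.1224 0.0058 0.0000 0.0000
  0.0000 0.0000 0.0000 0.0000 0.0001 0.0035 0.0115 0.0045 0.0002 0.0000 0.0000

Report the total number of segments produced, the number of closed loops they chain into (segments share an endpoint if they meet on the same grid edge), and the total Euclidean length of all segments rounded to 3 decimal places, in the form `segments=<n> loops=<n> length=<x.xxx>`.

cell (1,5): code 0100 → (1.390,6.000)–(2.000,5.461)
cell (1,6): code 1000 → (2.000,6.621)–(1.390,6.000)
cell (2,5): code 0010 → (2.000,5.461)–(2.545,6.000)
cell (2,6): code 0001 → (2.545,6.000)–(2.000,6.621)
total: 4 segments, chained into 1 closed loop(s), length Σ = 3.277882

segments=4 loops=1 length=3.278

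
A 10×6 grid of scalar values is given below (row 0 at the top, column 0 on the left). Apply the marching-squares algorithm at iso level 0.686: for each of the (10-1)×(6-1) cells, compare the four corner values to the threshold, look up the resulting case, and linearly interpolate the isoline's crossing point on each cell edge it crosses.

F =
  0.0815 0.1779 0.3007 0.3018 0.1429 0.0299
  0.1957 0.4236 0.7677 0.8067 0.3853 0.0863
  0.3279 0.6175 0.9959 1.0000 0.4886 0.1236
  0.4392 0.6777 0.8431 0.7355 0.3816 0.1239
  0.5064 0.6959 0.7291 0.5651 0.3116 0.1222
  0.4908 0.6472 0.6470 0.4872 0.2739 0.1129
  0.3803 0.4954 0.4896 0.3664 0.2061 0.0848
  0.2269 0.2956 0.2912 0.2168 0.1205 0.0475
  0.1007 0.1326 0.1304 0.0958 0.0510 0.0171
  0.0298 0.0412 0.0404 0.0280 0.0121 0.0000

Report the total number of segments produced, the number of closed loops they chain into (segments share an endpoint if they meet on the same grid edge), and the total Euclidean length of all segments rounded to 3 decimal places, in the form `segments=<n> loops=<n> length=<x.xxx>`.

cell (0,1): code 0100 → (0.825,2.000)–(1.000,1.763)
cell (0,2): code 1100 → (0.761,3.000)–(0.825,2.000)
cell (0,3): code 1000 → (1.000,3.286)–(0.761,3.000)
cell (1,1): code 0110 → (1.000,1.763)–(2.000,1.181)
cell (1,3): code 1001 → (2.000,3.614)–(1.000,3.286)
cell (2,1): code 0110 → (2.000,1.181)–(3.000,1.050)
cell (2,3): code 1001 → (3.000,3.140)–(2.000,3.614)
cell (3,0): code 0100 → (3.456,1.000)–(4.000,0.948)
cell (3,1): code 1110 → (3.000,1.050)–(3.456,1.000)
cell (3,2): code 1011 → (4.000,2.263)–(3.290,3.000)
cell (3,3): code 0001 → (3.290,3.000)–(3.000,3.140)
cell (4,0): code 0010 → (4.000,0.948)–(4.203,1.000)
cell (4,1): code 0011 → (4.203,1.000)–(4.525,2.000)
cell (4,2): code 0001 → (4.525,2.000)–(4.000,2.263)
total: 14 segments, chained into 1 closed loop(s), length Σ = 10.192638

segments=14 loops=1 length=10.193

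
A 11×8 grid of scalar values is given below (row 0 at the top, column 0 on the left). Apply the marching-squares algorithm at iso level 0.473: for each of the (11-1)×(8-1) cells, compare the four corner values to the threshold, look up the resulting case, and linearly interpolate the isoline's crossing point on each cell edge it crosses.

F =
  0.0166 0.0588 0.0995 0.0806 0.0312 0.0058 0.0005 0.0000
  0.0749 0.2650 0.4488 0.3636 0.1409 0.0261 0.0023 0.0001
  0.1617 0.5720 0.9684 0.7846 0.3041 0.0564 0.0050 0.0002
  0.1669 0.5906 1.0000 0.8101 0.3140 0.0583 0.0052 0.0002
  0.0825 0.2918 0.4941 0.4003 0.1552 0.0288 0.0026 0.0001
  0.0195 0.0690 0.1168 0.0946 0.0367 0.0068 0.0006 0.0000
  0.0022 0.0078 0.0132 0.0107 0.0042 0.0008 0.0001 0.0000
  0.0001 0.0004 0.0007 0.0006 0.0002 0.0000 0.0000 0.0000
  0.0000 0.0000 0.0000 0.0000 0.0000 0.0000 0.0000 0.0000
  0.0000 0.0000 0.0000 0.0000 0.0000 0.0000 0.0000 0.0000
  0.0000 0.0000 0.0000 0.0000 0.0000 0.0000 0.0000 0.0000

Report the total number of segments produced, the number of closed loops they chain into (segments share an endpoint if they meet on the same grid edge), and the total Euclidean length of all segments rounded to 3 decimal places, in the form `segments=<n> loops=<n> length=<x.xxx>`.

cell (1,0): code 0100 → (1.678,1.000)–(2.000,0.759)
cell (1,1): code 1100 → (1.047,2.000)–(1.678,1.000)
cell (1,2): code 1100 → (1.260,3.000)–(1.047,2.000)
cell (1,3): code 1000 → (2.000,3.648)–(1.260,3.000)
cell (2,0): code 0110 → (2.000,0.759)–(3.000,0.722)
cell (2,3): code 1001 → (3.000,3.680)–(2.000,3.648)
cell (3,0): code 0010 → (3.000,0.722)–(3.394,1.000)
cell (3,1): code 0111 → (3.394,1.000)–(4.000,1.896)
cell (3,2): code 1011 → (4.000,2.225)–(3.823,3.000)
cell (3,3): code 0001 → (3.823,3.000)–(3.000,3.680)
cell (4,1): code 0010 → (4.000,1.896)–(4.056,2.000)
cell (4,2): code 0001 → (4.056,2.000)–(4.000,2.225)
total: 12 segments, chained into 1 closed loop(s), length Σ = 9.368311

segments=12 loops=1 length=9.368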